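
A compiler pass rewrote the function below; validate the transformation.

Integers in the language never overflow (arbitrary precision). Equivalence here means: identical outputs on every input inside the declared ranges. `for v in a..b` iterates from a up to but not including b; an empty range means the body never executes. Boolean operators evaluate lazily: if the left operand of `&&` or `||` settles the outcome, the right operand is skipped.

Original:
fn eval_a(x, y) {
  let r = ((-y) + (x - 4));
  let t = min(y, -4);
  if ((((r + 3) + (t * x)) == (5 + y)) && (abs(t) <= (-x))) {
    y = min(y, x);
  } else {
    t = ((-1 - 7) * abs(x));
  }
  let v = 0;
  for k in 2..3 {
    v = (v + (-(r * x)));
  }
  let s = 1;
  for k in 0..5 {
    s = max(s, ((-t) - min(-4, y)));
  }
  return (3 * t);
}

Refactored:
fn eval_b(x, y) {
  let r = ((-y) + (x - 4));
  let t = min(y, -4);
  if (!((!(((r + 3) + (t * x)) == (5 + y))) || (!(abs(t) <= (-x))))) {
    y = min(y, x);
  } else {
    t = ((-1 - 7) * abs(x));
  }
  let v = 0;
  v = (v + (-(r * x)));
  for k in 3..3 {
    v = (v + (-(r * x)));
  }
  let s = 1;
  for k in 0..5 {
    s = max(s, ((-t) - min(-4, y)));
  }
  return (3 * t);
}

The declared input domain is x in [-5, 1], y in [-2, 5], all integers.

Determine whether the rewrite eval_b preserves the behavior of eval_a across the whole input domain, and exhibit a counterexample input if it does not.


Although loop structure differs, plus arithmetic usage differs, plus statement counts differ, plus boolean connective usage differs, 56/56 inputs agree.
verdict: equivalent


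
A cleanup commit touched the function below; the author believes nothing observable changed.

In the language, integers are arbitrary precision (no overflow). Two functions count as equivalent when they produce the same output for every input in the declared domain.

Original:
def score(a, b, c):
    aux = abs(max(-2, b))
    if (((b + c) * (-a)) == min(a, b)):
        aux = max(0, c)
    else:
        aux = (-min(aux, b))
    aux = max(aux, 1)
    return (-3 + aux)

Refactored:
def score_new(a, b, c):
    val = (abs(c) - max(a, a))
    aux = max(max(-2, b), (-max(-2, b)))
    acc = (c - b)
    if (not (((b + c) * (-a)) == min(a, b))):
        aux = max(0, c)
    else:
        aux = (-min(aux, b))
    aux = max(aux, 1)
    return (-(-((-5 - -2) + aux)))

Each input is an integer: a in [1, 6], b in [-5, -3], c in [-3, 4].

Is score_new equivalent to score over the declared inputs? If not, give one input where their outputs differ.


Not equivalent: a=1, b=-5, c=-3 separates them (2 vs -2).
score: aux := 2 | (((b + c) * (-a)) == min(a, b)): false | aux := 5 | aux := 5 | result 2
score_new: val := 2 | aux := 2 | acc := 2 | (not (((b + c) * (-a)) == min(a, b))): true | aux := 0 | aux := 1 | result -2
verdict: not equivalent; witness: a=1, b=-5, c=-3


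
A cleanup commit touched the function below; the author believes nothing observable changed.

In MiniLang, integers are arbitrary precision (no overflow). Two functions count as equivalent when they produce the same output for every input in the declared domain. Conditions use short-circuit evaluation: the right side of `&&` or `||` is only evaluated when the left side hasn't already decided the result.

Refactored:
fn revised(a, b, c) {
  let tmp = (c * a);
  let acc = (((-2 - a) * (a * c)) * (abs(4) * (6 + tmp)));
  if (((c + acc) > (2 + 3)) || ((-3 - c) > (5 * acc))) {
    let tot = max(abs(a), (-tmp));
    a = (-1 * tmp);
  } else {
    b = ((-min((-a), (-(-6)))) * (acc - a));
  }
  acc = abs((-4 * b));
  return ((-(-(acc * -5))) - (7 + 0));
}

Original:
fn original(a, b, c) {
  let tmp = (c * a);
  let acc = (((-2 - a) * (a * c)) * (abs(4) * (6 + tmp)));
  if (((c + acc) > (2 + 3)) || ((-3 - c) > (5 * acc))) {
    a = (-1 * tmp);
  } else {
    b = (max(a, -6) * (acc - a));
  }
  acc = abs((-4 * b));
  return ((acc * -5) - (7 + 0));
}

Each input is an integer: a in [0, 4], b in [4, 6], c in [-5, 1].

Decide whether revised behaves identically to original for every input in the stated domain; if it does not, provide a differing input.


Although statement counts differ; local variable names differ; min/max/abs usage differs, 105/105 inputs agree.
verdict: equivalent


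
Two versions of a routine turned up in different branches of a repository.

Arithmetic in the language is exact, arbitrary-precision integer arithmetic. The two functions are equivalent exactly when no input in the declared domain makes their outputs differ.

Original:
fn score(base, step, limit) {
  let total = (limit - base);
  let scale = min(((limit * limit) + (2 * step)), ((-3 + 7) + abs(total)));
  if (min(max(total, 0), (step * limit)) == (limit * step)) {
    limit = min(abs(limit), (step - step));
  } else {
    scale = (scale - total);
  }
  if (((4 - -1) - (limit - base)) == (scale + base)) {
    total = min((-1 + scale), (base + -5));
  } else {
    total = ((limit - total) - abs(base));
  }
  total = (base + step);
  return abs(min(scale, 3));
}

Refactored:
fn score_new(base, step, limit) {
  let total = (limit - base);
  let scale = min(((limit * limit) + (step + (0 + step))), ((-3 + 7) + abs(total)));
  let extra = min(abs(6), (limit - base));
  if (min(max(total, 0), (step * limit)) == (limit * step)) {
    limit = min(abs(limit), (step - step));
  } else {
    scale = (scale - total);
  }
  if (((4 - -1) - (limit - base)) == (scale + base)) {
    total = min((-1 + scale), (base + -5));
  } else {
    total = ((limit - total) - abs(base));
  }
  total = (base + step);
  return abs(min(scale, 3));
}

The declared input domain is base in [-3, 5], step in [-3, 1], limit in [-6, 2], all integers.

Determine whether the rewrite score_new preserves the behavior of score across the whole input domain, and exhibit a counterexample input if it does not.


Side by side, the visible changes include: local variable names differ; arithmetic usage differs; constant usage differs; statement counts differ; min/max/abs usage differs.
Spot check at base=1, step=-2, limit=-2 — score: total becomes -3; next scale becomes 0; next (min(max(total, 0), (step * limit)) == (limit * step)) evaluates to false; next scale becomes 3; next (((4 - -1) - (limit - base)) == (scale + base)) evaluates to false; next total becomes 0; next total becomes -1; next final value 3. score_new: total becomes -3; next scale becomes 0; next extra becomes -3; next (min(max(total, 0), (step * limit)) == (limit * step)) evaluates to false; next scale becomes 3; next (((4 - -1) - (limit - base)) == (scale + base)) evaluates to false; next total becomes 0; next total becomes -1; next final value 3. Both give 3.
Every one of the 405 inputs gives matching results.
verdict: equivalent


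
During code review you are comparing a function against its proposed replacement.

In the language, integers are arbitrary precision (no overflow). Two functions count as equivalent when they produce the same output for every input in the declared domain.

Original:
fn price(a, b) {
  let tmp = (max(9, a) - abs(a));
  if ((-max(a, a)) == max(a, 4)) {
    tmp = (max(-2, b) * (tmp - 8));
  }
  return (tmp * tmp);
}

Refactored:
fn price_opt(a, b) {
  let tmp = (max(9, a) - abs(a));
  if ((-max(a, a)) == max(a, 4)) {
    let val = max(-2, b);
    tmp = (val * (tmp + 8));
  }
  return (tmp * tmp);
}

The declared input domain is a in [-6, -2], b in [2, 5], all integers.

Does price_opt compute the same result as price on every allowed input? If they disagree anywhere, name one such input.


The rewrite breaks on a=-4, b=2, where the results are 36 and 676.
price: tmp := 5 | ((-max(a, a)) == max(a, 4)): true | tmp := -6 | result 36
price_opt: tmp := 5 | ((-max(a, a)) == max(a, 4)): true | val := 2 | tmp := 26 | result 676
verdict: not equivalent; witness: a=-4, b=2


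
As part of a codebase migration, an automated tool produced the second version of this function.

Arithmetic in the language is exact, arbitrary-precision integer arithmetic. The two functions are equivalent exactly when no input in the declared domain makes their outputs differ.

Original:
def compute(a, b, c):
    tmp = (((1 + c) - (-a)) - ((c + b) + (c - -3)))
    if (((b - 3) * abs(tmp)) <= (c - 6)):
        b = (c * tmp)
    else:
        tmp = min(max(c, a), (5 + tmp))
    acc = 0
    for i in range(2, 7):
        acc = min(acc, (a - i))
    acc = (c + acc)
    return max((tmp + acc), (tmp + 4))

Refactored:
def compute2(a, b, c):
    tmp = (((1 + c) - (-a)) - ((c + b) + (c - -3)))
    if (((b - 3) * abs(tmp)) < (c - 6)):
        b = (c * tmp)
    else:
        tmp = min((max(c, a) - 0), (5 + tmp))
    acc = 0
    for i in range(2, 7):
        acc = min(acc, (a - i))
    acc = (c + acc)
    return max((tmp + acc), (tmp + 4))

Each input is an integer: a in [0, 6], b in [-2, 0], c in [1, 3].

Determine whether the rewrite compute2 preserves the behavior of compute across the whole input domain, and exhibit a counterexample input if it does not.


Take a=0, b=-2, c=1.
compute: tmp=-1, then (((b - 3) * abs(tmp)) <= (c - 6)) is true, then b=-1, then acc=0, then (i=2), then acc=-2, then (i=3), then acc=-3, then (i=4), then acc=-4, then (i=5), then acc=-5, then (i=6), then acc=-6, then acc=-5, then returns 3
compute2: tmp=-1, then (((b - 3) * abs(tmp)) < (c - 6)) is false, then tmp=1, then acc=0, then (i=2), then acc=-2, then (i=3), then acc=-3, then (i=4), then acc=-4, then (i=5), then acc=-5, then (i=6), then acc=-6, then acc=-5, then returns 5
3 against 5: the behavior changed.
verdict: not equivalent; witness: a=0, b=-2, c=1


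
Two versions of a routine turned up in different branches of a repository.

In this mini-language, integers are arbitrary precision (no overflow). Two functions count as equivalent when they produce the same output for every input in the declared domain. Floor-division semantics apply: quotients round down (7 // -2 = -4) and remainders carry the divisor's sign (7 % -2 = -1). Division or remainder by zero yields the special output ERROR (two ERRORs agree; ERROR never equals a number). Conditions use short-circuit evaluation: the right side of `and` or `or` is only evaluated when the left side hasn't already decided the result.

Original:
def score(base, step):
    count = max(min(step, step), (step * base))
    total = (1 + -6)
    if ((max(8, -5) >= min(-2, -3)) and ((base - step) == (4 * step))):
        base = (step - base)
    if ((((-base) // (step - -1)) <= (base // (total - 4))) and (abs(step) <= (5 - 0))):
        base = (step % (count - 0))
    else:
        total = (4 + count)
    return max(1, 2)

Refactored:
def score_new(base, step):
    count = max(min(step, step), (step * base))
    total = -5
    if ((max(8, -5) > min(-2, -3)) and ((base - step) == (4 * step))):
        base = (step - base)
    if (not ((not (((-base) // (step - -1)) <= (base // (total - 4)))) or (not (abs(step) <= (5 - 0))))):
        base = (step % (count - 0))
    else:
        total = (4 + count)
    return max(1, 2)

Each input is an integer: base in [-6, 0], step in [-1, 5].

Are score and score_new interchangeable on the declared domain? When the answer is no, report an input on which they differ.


Equivalent. The one real change (`(max(8, -5) >= min(-2, -3))` became `(max(8, -5) > min(-2, -3))`) has no effect anywhere in the declared ranges.
Every one of the 49 inputs gives matching results.
One worked example (base=-1, step=1) — score: count becomes 1; next total becomes -5; next ((max(8, -5) >= min(-2, -3)) and ((base - step) == (4 * step))) evaluates to false; next ((((-base) // (step - -1)) <= (base // (total - 4))) and (abs(step) <= (5 - 0))) evaluates to true; next base becomes 0; next final value 2; score_new: count becomes 1; next total becomes -5; next ((max(8, -5) > min(-2, -3)) and ((base - step) == (4 * step))) evaluates to false; next (not ((not (((-base) // (step - -1)) <= (base // (total - 4)))) or (not (abs(step) <= (5 - 0))))) evaluates to true; next base becomes 0; next final value 2; agreement on 2.
verdict: equivalent


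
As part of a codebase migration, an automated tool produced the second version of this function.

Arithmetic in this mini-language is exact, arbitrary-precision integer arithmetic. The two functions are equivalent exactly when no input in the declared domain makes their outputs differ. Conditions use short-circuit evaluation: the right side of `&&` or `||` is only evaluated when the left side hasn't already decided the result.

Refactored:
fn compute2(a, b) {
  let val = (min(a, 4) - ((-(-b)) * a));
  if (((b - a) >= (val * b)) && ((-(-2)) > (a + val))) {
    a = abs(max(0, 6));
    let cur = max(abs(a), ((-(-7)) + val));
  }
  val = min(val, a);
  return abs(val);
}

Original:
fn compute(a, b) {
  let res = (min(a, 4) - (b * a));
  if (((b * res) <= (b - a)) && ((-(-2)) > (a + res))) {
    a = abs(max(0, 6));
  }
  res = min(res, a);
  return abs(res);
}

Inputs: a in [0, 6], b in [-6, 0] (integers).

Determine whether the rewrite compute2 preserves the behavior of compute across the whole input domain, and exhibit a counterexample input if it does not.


This is a faithful refactor — min/max/abs usage differs; comparison usage differs; statement counts differ; arithmetic usage differs; local variable names differ; constant usage differs, but the computed results match everywhere.
As a probe, take a=4, b=-5: compute runs res := 24 | (((b * res) <= (b - a)) && ((-(-2)) > (a + res))): false | res := 4 | result 4; compute2 runs val := 24 | (((b - a) >= (val * b)) && ((-(-2)) > (a + val))): false | val := 4 | result 4; both end at 4.
Every one of the 49 inputs gives matching results.
verdict: equivalent


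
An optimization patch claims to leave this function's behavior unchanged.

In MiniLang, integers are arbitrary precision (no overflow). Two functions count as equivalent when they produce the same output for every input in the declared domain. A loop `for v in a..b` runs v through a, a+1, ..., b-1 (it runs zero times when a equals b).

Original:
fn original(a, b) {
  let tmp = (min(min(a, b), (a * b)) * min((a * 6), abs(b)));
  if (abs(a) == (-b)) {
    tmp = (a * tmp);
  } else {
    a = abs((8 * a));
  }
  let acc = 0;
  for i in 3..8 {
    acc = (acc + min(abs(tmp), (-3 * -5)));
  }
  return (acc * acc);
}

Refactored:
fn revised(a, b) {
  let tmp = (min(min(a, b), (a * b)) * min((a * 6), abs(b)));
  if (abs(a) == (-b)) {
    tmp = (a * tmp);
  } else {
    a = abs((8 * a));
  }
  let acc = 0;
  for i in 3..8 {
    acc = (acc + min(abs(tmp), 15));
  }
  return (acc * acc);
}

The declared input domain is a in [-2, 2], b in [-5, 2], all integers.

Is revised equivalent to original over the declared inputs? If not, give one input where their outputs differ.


Comparing the listings, the differences include: constant usage differs, and arithmetic usage differs.
As a probe, take a=-1, b=-1: original runs tmp becomes 6; next (abs(a) == (-b)) evaluates to true; next tmp becomes -6; next acc becomes 0; next at i=3:; next acc becomes 6; next at i=4:; next acc becomes 12; next at i=5:; next acc becomes 18; next at i=6:; next acc becomes 24; next at i=7:; next acc becomes 30; next final value 900; revised runs tmp becomes 6; next (abs(a) == (-b)) evaluates to true; next tmp becomes -6; next acc becomes 0; next at i=3:; next acc becomes 6; next at i=4:; next acc becomes 12; next at i=5:; next acc becomes 18; next at i=6:; next acc becomes 24; next at i=7:; next acc becomes 30; next final value 900; both end at 900.
Every one of the 40 inputs gives matching results.
verdict: equivalent


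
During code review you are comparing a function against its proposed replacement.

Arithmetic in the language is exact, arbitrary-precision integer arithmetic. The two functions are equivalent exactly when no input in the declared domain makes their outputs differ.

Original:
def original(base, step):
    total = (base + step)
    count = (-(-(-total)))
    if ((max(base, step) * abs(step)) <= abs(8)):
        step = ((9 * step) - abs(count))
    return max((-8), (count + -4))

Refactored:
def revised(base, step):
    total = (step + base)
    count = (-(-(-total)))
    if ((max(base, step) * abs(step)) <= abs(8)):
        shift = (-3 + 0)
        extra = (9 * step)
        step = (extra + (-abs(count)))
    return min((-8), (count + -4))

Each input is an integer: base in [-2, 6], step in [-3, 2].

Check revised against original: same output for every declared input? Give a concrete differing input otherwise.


On input base=-2, step=-3, original returns 1 while revised returns -8.
verdict: not equivalent; witness: base=-2, step=-3


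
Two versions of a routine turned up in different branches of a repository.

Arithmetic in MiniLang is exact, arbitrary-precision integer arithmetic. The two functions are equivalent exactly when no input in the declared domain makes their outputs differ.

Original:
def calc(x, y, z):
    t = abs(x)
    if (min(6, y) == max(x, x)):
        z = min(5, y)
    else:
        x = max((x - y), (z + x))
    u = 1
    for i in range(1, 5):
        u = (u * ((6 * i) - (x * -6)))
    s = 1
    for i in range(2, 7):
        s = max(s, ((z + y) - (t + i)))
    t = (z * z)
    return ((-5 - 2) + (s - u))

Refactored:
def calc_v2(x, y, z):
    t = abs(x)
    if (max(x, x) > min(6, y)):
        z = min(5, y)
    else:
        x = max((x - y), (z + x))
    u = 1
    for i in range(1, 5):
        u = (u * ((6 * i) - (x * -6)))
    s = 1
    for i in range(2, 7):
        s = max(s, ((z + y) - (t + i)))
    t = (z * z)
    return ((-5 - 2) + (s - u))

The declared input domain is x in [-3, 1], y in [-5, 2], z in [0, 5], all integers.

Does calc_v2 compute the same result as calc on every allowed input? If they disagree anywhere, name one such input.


Take x=-3, y=-5, z=0.
calc: t=3, then (min(6, y) == max(x, x)) is false, then x=2, then u=1, then (i=1), then u=18, then (i=2), then u=432, then (i=3), then u=12960, then (i=4), then u=466560, then s=1, then (i=2), then s=1, then (i=3), then s=1, then (i=4), then s=1, then (i=5), then s=1, then (i=6), then s=1, then t=0, then returns -466566
calc_v2: t=3, then (max(x, x) > min(6, y)) is true, then z=-5, then u=1, then (i=1), then u=-12, then (i=2), then u=72, then (i=3), then u=0, then (i=4), then u=0, then s=1, then (i=2), then s=1, then (i=3), then s=1, then (i=4), then s=1, then (i=5), then s=1, then (i=6), then s=1, then t=25, then returns -6
-466566 against -6: the behavior changed.
verdict: not equivalent; witness: x=-3, y=-5, z=0


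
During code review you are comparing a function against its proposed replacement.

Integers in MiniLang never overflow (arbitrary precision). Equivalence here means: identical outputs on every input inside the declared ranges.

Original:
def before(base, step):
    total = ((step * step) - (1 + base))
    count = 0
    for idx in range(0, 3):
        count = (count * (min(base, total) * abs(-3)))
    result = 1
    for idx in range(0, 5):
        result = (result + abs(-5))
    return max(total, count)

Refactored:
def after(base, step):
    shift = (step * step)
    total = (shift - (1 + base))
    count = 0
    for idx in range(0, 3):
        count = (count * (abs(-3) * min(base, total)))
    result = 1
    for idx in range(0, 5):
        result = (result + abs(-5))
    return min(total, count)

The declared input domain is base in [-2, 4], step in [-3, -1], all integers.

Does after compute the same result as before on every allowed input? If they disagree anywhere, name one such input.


On input base=-2, step=-3, before returns 10 while after returns 0.
verdict: not equivalent; witness: base=-2, step=-3


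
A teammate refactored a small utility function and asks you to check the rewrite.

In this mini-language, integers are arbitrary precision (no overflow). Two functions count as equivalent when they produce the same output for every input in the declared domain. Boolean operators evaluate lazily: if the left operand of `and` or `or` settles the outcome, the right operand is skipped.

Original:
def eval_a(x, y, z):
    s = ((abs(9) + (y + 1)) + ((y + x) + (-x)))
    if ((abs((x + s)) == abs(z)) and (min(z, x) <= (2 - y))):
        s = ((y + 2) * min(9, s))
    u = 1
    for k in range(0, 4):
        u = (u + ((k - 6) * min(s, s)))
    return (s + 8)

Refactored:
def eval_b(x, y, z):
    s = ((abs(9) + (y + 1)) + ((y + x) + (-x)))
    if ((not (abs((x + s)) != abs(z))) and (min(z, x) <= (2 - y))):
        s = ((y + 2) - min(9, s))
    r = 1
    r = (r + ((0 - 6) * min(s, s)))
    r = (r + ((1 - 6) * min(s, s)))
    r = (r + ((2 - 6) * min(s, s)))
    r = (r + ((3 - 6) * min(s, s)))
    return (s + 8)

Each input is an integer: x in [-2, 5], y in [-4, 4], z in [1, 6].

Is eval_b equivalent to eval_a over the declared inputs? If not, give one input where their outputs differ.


Consider the input x=-2, y=-3, z=2.
eval_a: s becomes 4; next ((abs((x + s)) == abs(z)) and (min(z, x) <= (2 - y))) evaluates to true; next s becomes -4; next u becomes 1; next at k=0:; next u becomes 25; next at k=1:; next u becomes 45; next at k=2:; next u becomes 61; next at k=3:; next u becomes 73; next final value 4
eval_b: s becomes 4; next ((not (abs((x + s)) != abs(z))) and (min(z, x) <= (2 - y))) evaluates to true; next s becomes -5; next r becomes 1; next r becomes 31; next r becomes 56; next r becomes 76; next r becomes 91; next final value 3
4 against 3: the behavior changed.
verdict: not equivalent; witness: x=-2, y=-3, z=2


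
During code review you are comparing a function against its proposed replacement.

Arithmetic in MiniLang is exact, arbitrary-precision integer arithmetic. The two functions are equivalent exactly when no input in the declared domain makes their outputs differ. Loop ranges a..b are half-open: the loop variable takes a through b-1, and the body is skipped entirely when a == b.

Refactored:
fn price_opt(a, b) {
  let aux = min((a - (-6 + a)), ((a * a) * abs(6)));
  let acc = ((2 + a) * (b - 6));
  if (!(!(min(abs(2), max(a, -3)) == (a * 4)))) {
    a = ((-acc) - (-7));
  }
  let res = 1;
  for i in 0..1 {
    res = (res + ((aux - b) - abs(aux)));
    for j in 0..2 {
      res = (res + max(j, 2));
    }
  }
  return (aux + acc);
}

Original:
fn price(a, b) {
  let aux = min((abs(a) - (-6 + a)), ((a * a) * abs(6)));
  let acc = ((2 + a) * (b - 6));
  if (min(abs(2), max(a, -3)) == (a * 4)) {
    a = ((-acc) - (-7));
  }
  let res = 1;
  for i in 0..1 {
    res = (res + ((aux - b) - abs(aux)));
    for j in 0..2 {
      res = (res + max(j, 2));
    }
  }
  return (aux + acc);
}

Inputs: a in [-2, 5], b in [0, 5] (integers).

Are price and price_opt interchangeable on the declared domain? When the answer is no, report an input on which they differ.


There is a counterexample at a=-2, b=0: 10 on one side, 6 on the other.
price: aux becomes 10; next acc becomes 0; next (min(abs(2), max(a, -3)) == (a * 4)) evaluates to false; next res becomes 1; next at i=0:; next res becomes 1; next at j=0:; next res becomes 3; next at j=1:; next res becomes 5; next final value 10
price_opt: aux becomes 6; next acc becomes 0; next (!(!(min(abs(2), max(a, -3)) == (a * 4)))) evaluates to false; next res becomes 1; next at i=0:; next res becomes 1; next at j=0:; next res becomes 3; next at j=1:; next res becomes 5; next final value 6
verdict: not equivalent; witness: a=-2, b=0


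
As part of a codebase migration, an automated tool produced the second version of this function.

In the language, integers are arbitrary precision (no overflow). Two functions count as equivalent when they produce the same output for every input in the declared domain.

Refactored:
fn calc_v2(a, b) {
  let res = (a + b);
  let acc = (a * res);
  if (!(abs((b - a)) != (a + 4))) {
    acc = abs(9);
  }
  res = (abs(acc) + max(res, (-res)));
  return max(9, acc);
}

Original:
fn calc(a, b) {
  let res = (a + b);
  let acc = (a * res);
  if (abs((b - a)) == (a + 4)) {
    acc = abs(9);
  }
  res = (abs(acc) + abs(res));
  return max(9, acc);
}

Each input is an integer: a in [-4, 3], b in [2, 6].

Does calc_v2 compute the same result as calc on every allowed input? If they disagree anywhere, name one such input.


This is a faithful refactor — comparison usage differs; min/max/abs usage differs; boolean connective usage differs, but the computed results match everywhere.
As a probe, take a=-1, b=5: calc runs res becomes 4; next acc becomes -4; next (abs((b - a)) == (a + 4)) evaluates to false; next res becomes 8; next final value 9; calc_v2 runs res becomes 4; next acc becomes -4; next (!(abs((b - a)) != (a + 4))) evaluates to false; next res becomes 8; next final value 9; both end at 9.
Sweeping the whole domain (40 inputs) finds no disagreement.
verdict: equivalent


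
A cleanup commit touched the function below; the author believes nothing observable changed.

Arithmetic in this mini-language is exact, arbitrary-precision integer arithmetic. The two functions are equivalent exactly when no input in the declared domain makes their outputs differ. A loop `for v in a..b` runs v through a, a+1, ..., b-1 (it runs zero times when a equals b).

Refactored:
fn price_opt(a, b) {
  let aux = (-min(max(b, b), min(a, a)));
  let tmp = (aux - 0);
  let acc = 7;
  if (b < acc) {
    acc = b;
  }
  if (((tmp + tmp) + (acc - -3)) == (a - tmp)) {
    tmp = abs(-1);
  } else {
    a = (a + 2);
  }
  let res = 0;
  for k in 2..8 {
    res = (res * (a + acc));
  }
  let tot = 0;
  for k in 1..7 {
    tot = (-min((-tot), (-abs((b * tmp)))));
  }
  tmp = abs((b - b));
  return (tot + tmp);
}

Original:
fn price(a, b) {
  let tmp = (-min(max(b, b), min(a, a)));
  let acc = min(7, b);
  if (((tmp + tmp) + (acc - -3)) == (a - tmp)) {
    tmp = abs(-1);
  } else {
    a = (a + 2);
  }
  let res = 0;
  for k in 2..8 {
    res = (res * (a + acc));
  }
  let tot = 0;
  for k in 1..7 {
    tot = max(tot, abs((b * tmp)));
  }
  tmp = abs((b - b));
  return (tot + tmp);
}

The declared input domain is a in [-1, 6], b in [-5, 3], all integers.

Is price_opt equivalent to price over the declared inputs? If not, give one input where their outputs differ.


Changes here: arithmetic usage differs; also min/max/abs usage differs; also local variable names differ; also constant usage differs; also comparison usage differs; also statement counts differ; also branching structure differs; the full 72-point sweep finds no disagreement.
verdict: equivalent


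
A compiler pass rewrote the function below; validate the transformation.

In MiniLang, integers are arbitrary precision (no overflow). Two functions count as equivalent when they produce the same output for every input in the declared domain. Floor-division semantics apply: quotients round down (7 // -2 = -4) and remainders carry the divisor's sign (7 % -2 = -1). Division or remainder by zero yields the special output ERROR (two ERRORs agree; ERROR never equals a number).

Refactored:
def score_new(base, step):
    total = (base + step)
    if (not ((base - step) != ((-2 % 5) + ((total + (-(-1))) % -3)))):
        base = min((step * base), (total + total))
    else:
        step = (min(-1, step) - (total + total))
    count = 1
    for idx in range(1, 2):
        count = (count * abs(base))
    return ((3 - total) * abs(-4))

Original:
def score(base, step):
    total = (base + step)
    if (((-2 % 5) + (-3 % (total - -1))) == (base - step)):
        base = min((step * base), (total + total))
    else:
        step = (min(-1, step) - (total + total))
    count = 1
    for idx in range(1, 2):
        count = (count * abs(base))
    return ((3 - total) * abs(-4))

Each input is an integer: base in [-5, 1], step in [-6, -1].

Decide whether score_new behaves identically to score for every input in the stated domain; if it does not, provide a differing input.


Try base=0, step=-1.
score: total becomes -1; next hits division by zero so the output is ERROR
score_new: total becomes -1; next (not ((base - step) != ((-2 % 5) + ((total + (-(-1))) % -3)))) evaluates to false; next step becomes 1; next count becomes 1; next at idx=1:; next count becomes 0; next final value 16
ERROR vs 16 — the two versions disagree here.
verdict: not equivalent; witness: base=0, step=-1


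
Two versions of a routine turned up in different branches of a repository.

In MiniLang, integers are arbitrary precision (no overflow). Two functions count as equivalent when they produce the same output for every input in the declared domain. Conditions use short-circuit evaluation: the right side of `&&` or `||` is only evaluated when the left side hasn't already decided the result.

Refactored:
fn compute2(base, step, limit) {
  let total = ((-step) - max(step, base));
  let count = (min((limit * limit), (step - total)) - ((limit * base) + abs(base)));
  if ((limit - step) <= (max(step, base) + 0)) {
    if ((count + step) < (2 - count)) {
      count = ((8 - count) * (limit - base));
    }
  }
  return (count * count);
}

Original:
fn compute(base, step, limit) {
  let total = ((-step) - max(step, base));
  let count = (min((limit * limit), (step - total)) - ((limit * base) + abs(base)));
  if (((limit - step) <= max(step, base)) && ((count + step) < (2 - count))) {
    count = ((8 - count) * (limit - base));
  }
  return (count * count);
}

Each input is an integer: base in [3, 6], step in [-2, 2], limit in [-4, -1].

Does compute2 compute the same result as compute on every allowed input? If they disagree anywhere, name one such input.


Changes here: arithmetic usage differs, and boolean connective usage differs, and constant usage differs, and statement counts differ, and branching structure differs; the full 80-point sweep finds no disagreement.
verdict: equivalent


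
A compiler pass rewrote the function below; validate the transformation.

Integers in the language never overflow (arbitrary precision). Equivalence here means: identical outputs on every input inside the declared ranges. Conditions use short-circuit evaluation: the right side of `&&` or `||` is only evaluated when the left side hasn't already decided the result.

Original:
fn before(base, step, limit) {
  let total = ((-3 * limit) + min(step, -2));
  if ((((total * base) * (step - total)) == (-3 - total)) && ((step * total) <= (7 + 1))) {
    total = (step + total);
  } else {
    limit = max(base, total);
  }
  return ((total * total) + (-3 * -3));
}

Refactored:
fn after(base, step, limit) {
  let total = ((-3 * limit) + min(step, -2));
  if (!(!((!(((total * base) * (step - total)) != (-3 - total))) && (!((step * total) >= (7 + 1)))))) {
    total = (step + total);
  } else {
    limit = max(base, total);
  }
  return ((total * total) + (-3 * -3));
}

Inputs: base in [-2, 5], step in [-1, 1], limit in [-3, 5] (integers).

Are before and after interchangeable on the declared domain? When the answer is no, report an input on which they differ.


Equivalent. One difference looks behavioral, but it never changes the outcome for any declared input.
Checked all 216 inputs in the declared domain: the outputs agree on every one.
Tracing base=2, step=0, limit=1: before: total := -5 | ((((total * base) * (step - total)) == (-3 - total)) && ((step * total) <= (7 + 1))): false | limit := 2 | result 34 | after: total := -5 | (!(!((!(((total * base) * (step - total)) != (-3 - total))) && (!((step * total) >= (7 + 1)))))): false | limit := 2 | result 34 — matching result 34.
verdict: equivalent


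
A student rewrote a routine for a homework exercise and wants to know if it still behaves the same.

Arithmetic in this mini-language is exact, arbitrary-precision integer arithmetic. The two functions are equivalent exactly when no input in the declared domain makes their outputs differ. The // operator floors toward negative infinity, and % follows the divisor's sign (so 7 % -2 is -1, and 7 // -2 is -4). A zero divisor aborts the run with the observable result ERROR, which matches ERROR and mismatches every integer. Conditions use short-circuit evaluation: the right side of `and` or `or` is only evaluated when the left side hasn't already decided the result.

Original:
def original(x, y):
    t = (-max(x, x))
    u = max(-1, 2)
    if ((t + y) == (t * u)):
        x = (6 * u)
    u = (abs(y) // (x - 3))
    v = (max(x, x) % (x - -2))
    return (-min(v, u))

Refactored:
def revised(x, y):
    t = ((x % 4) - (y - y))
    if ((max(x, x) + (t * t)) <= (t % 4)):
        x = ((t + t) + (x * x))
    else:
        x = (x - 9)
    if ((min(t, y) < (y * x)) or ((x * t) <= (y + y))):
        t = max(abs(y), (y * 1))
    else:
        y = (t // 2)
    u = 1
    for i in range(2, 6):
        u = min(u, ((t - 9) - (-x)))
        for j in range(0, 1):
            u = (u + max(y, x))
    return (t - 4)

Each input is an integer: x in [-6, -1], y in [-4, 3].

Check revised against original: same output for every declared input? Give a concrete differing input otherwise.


Run the pair on x=-6, y=-4.
original: t := 6 | u := 2 | ((t + y) == (t * u)): false | u := -1 | v := -2 | result 2
revised: t := 2 | ((max(x, x) + (t * t)) <= (t % 4)): true | x := 40 | ((min(t, y) < (y * x)) or ((x * t) <= (y + y))): false | y := 1 | u := 1 | iter i=2: | u := 1 | iter j=0: | u := 41 | iter i=3: | u := 33 | iter j=0: | u := 73 | iter i=4: | u := 33 | iter j=0: | u := 73 | iter i=5: | u := 33 | iter j=0: | u := 73 | result -2
2 against -2: the behavior changed.
verdict: not equivalent; witness: x=-6, y=-4


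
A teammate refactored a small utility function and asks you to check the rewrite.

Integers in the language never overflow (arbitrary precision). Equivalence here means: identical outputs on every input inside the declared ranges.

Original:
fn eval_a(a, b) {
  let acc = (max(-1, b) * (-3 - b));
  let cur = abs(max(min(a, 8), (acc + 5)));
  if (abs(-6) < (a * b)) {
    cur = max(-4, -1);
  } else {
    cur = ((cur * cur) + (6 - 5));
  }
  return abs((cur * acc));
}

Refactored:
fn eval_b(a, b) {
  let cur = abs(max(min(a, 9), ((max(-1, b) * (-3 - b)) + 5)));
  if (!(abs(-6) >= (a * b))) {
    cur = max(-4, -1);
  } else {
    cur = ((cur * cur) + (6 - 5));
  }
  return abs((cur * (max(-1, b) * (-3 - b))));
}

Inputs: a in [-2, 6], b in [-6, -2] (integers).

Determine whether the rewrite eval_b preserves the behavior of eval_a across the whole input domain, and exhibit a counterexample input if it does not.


The edit looks behavioral (`8` became `9`), but over these ranges it never changes the outcome; all 45 inputs agree.
verdict: equivalent


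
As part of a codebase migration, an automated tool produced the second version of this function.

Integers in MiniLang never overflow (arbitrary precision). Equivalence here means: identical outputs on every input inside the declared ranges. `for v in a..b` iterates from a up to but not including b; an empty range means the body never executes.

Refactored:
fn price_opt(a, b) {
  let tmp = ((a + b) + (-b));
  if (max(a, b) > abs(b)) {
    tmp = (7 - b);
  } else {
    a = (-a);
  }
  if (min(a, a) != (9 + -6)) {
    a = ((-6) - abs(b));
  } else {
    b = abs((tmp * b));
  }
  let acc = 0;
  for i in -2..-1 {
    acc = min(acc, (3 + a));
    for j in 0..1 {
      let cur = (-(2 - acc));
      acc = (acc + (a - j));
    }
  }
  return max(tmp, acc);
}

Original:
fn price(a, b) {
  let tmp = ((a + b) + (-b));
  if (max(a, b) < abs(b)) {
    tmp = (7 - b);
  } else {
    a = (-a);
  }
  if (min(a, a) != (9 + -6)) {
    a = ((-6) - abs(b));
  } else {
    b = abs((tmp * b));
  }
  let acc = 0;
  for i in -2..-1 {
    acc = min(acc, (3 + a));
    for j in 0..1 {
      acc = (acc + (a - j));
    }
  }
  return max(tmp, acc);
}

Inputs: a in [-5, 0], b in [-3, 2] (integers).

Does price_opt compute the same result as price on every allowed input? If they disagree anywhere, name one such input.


Run the pair on a=-5, b=-3.
price: tmp=-5, then (max(a, b) < abs(b)) is true, then tmp=10, then (min(a, a) != (9 + -6)) is true, then a=-9, then acc=0, then (i=-2), then acc=-6, then (j=0), then acc=-15, then returns 10
price_opt: tmp=-5, then (max(a, b) > abs(b)) is false, then a=5, then (min(a, a) != (9 + -6)) is true, then a=-9, then acc=0, then (i=-2), then acc=-6, then (j=0), then cur=-8, then acc=-15, then returns -5
10 != -5, so the rewrite changes behavior.
verdict: not equivalent; witness: a=-5, b=-3


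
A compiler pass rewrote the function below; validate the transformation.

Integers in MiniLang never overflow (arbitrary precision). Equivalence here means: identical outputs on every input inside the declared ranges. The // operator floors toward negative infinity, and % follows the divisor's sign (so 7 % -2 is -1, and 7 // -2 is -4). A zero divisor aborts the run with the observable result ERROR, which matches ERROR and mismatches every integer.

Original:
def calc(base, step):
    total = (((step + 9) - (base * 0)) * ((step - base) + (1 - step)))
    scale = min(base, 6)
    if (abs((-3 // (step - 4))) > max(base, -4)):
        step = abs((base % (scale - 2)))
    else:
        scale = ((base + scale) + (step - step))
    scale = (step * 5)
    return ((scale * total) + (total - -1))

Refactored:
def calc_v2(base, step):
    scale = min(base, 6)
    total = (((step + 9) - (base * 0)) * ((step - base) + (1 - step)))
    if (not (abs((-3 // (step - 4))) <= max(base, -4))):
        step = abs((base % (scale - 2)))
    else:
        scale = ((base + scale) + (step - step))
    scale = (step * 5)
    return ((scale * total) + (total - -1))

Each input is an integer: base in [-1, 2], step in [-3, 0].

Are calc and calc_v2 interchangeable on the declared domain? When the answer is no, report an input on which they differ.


Changes here: boolean connective usage differs, plus comparison usage differs; the full 16-point sweep finds no disagreement.
verdict: equivalent


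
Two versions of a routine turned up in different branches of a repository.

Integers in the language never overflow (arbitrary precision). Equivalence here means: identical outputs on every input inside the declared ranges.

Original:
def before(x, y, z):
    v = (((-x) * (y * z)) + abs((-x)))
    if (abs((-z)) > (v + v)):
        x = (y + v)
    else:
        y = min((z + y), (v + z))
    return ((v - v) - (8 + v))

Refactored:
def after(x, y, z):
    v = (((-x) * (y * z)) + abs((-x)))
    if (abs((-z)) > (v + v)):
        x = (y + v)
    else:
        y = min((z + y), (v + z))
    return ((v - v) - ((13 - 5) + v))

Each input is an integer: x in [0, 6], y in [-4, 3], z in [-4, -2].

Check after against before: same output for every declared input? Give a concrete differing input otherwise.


The two versions differ — the changes include arithmetic usage differs, plus constant usage differs.
One worked example (x=6, y=-2, z=-3) — before: v := -30 | (abs((-z)) > (v + v)): true | x := -32 | result 22; after: v := -30 | (abs((-z)) > (v + v)): true | x := -32 | result 22; agreement on 22.
Every one of the 168 inputs gives matching results.
verdict: equivalent


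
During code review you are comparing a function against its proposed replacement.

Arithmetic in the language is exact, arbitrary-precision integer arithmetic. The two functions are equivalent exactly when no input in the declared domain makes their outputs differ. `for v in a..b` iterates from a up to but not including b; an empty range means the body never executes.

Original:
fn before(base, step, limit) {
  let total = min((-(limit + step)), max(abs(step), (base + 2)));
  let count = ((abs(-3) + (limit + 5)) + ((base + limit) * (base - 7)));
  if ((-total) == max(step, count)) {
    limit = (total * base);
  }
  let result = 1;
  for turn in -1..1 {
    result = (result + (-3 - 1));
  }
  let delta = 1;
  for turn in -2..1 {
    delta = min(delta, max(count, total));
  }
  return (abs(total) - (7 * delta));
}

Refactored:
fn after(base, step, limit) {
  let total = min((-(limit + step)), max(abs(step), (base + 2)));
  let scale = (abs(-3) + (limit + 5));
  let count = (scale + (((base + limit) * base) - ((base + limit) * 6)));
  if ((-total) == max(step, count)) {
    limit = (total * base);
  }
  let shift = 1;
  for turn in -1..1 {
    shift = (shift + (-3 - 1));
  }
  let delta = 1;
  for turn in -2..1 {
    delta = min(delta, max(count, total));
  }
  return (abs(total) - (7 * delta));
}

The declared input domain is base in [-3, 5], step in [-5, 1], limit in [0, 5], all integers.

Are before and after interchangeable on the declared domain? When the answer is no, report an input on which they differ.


base=-3, step=1, limit=5 yields 48 from before but 41 from after.
verdict: not equivalent; witness: base=-3, step=1, limit=5
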